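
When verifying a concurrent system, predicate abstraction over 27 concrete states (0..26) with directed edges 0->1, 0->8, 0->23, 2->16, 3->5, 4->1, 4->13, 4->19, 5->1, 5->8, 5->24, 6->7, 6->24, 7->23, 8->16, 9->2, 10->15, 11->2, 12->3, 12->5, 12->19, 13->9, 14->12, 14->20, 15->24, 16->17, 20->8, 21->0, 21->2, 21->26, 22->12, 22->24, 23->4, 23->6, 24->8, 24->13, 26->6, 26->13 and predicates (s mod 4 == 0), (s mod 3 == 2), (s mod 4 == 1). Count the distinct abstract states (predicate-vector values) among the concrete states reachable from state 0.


BFS from 0:
Concrete reachable: {0, 1, 2, 4, 6, 7, 8, 9, 13, 16, 17, 19, 23, 24}
Abstract via predicates (s mod 4 == 0), (s mod 3 == 2), (s mod 4 == 1):
  (0,0,0) <- {6, 7, 19}
  (0,0,1) <- {1, 9, 13}
  (0,1,0) <- {2, 23}
  (0,1,1) <- {17}
  (1,0,0) <- {0, 4, 16, 24}
  (1,1,0) <- {8}
Distinct abstract states = 6

6


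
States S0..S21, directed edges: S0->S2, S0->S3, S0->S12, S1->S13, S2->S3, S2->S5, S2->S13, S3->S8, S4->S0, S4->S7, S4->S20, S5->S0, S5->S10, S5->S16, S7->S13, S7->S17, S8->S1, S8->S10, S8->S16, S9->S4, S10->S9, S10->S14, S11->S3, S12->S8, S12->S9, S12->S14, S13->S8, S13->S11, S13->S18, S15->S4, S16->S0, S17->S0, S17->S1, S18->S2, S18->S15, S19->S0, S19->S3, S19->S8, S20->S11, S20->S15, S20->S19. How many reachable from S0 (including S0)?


BFS from S0:
  layer 0: {S0}
  layer 1: {S2, S3, S12}
  layer 2: {S5, S8, S9, S13, S14}
  layer 3: {S1, S4, S10, S11, S16, S18}
  layer 4: {S7, S15, S20}
  layer 5: {S17, S19}
Reachable set: {S0, S1, S2, S3, S4, S5, S7, S8, S9, S10, S11, S12, S13, S14, S15, S16, S17, S18, S19, S20}
Count = 20

20


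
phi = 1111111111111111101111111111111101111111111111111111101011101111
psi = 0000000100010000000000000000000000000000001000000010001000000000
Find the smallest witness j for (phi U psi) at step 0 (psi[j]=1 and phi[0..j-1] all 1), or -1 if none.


(phi U psi) at 0: need smallest j with psi[j]=1 and phi[i]=1 for all i in [0,j).
Scan from step 0:
  step 0: phi=1, psi=0 -> continue
  step 1: phi=1, psi=0 -> continue
  step 2: phi=1, psi=0 -> continue
  step 3: phi=1, psi=0 -> continue
  step 7: psi=1 and phi held for [0,7) -> witness found
Witness step = 7

7


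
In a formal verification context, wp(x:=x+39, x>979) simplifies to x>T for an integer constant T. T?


Formula: wp(x:=E, P) = P[E/x] (substitute E for x in postcondition)
Step 1: Postcondition: x>979
Step 2: Substitute x+39 for x: x+39>979
Step 3: Solve for x: x > 979-39 = 940

940


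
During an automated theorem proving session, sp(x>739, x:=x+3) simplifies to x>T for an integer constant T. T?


Formula: sp(P, x:=E) = exists old_x. (x = E[old_x/x]) AND P[old_x/x] (old_x is the value of x before the assignment; eliminate old_x by solving x = E[old_x/x] for old_x)
Step 1: Precondition P: x>739, i.e. old_x > 739
Step 2: Assignment gives x = old_x + 3, so old_x = x - 3
Step 3: Substitute into P: x - 3 > 739
Step 4: Simplify: x > 739+3 = 742

742


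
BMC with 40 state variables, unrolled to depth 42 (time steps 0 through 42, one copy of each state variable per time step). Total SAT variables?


BMC unrolls to depth k, creating one copy of each state var for steps 0..k.
Step count = 42 + 1 = 43 (steps 0 through 42)
Vars per step = 40
Total = 40 * 43 = 1720

1720


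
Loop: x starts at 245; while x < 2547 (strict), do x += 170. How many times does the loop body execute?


Step 1: x goes from 245 toward 2547 by 170; the body runs while x<2547, so iterations = ceil((bound-start)/step)
Step 2: Distance=2302
Step 3: ceil(2302/170)=14

14


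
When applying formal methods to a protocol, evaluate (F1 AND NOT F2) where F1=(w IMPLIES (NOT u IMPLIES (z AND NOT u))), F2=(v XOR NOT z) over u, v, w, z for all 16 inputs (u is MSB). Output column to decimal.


F1 = (w IMPLIES (NOT u IMPLIES (z AND NOT u)))
F2 = (v XOR NOT z)
Counterexample to F1=>F2 is where F1=1 and F2=0.
Evaluate each row (bits = u,v,w,z, MSB first):
  row 0 [0000]: F1=1 F2=1 -> F1&~F2 -> 0
  row 1 [0001]: F1=1 F2=0 -> F1&~F2 -> 1
  row 2 [0010]: F1=0 F2=1 -> F1&~F2 -> 0
  row 3 [0011]: F1=1 F2=0 -> F1&~F2 -> 1
  row 4 [0100]: F1=1 F2=0 -> F1&~F2 -> 1
  row 5 [0101]: F1=1 F2=1 -> F1&~F2 -> 0
  row 6 [0110]: F1=0 F2=0 -> F1&~F2 -> 0
  row 7 [0111]: F1=1 F2=1 -> F1&~F2 -> 0
  row 8 [1000]: F1=1 F2=1 -> F1&~F2 -> 0
  row 9 [1001]: F1=1 F2=0 -> F1&~F2 -> 1
  row 10 [1010]: F1=1 F2=1 -> F1&~F2 -> 0
  row 11 [1011]: F1=1 F2=0 -> F1&~F2 -> 1
  row 12 [1100]: F1=1 F2=0 -> F1&~F2 -> 1
  row 13 [1101]: F1=1 F2=1 -> F1&~F2 -> 0
  row 14 [1110]: F1=1 F2=0 -> F1&~F2 -> 1
  row 15 [1111]: F1=1 F2=1 -> F1&~F2 -> 0
Full result column, 4 rows per line (u,v fixed per line; w,z runs 00..11 left to right):
  rows 0-3 [u,v=00]: 0101  = hex 5
  rows 4-7 [u,v=01]: 1000  = hex 8
  rows 8-11 [u,v=10]: 0101  = hex 5
  rows 12-15 [u,v=11]: 1010  = hex A
Counterexample vector (row 0 .. row 15) = 0101100001011010
Output column grouped in 4s = 0101 1000 0101 1010 = 0x585A
Convert to decimal digit by digit (value = value*16 + digit):
  5 -> 5
  5*16 + 8 = 88
  88*16 + 5 = 1413
  1413*16 + 10 (A) = 22618
Decimal = 22618

22618


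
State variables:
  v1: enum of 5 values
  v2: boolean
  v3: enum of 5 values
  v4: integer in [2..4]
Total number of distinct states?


State space = product of domain sizes of all variables.
Domain sizes:
  v1 (enum of 5 values): 5
  v2 (boolean): 2
  v3 (enum of 5 values): 5
  v4 (integer in [2..4]): 3
Product = 5 * 2 * 5 * 3 = 150

150


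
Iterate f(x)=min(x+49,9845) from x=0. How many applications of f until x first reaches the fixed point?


Step 1: x=0, cap=9845, increment=49
Step 2: x grows by 49 each step until capped at 9845; fixed point is x=9845
Step 3: iterations = ceil(9845/49) = 201

201


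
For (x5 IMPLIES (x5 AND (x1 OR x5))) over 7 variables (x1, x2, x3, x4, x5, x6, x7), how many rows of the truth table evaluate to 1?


Formula: (x5 IMPLIES (x5 AND (x1 OR x5))) over 7 vars (128 rows)
Evaluate each row (x1, x2, x3, x4, x5, x6, x7 as bits, MSB first):
  row 0 [0000000]: (0 IMPLIES (0 AND (0 OR 0))) -> 1
  row 1 [0000001]: (0 IMPLIES (0 AND (0 OR 0))) -> 1
  row 2 [0000010]: (0 IMPLIES (0 AND (0 OR 0))) -> 1
  row 3 [0000011]: (0 IMPLIES (0 AND (0 OR 0))) -> 1
  row 4 [0000100]: (1 IMPLIES (1 AND (0 OR 1))) -> 1
  (every remaining row is evaluated the same way; all 128 results are listed next)
Full result column, 8 rows per line (x1,x2,x3,x4 fixed per line; x5,x6,x7 runs 000..111 left to right):
  rows 0-7 [x1,x2,x3,x4=0000]: 11111111  (ones: 8)
  rows 8-15 [x1,x2,x3,x4=0001]: 11111111  (ones: 8)
  rows 16-23 [x1,x2,x3,x4=0010]: 11111111  (ones: 8)
  rows 24-31 [x1,x2,x3,x4=0011]: 11111111  (ones: 8)
  rows 32-39 [x1,x2,x3,x4=0100]: 11111111  (ones: 8)
  rows 40-47 [x1,x2,x3,x4=0101]: 11111111  (ones: 8)
  rows 48-55 [x1,x2,x3,x4=0110]: 11111111  (ones: 8)
  rows 56-63 [x1,x2,x3,x4=0111]: 11111111  (ones: 8)
  rows 64-71 [x1,x2,x3,x4=1000]: 11111111  (ones: 8)
  rows 72-79 [x1,x2,x3,x4=1001]: 11111111  (ones: 8)
  rows 80-87 [x1,x2,x3,x4=1010]: 11111111  (ones: 8)
  rows 88-95 [x1,x2,x3,x4=1011]: 11111111  (ones: 8)
  rows 96-103 [x1,x2,x3,x4=1100]: 11111111  (ones: 8)
  rows 104-111 [x1,x2,x3,x4=1101]: 11111111  (ones: 8)
  rows 112-119 [x1,x2,x3,x4=1110]: 11111111  (ones: 8)
  rows 120-127 [x1,x2,x3,x4=1111]: 11111111  (ones: 8)
Count of 1-rows = 8+8+8+8+8+8+8+8+8+8+8+8+8+8+8+8 = 128

128


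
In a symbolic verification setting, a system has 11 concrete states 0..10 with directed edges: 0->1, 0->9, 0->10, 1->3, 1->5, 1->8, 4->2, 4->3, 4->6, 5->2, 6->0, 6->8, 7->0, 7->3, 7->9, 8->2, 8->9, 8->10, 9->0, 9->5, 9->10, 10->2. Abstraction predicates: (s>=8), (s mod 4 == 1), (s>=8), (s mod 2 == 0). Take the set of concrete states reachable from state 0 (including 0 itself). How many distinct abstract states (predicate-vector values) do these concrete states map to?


BFS from 0:
Concrete reachable: {0, 1, 2, 3, 5, 8, 9, 10}
Abstract via predicates (s>=8), (s mod 4 == 1), (s>=8), (s mod 2 == 0):
  (0,0,0,0) <- {3}
  (0,0,0,1) <- {0, 2}
  (0,1,0,0) <- {1, 5}
  (1,0,1,1) <- {8, 10}
  (1,1,1,0) <- {9}
Distinct abstract states = 5

5


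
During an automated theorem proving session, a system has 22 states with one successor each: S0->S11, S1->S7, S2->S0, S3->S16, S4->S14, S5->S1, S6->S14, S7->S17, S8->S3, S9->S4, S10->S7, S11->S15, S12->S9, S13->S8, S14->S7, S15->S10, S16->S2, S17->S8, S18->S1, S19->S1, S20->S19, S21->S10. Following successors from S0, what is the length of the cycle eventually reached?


Trace from S0 until a state repeats:
  S0 -> S11 -> S15 -> S10 -> S7 -> S17 -> S8 -> S3 -> S16 -> S2 -> S0
S0 first seen at step 0, revisited at step 10.
Cycle length = 10 - 0 = 10

10


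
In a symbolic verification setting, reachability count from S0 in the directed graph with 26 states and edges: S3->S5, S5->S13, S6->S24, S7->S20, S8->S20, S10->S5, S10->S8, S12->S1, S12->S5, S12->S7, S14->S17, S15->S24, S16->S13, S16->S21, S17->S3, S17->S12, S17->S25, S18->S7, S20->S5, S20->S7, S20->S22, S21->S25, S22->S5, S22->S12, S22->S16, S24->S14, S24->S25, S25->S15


BFS from S0:
  layer 0: {S0}
Reachable set: {S0}
Count = 1

1


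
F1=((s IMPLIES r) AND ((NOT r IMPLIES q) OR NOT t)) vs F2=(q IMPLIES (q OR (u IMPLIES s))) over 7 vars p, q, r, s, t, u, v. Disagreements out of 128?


F1 = ((s IMPLIES r) AND ((NOT r IMPLIES q) OR NOT t))
F2 = (q IMPLIES (q OR (u IMPLIES s)))
Evaluate both on each of 128 rows (bits = p,q,r,s,t,u,v):
  row 0 [0000000]: F1=1 F2=1 -> 0
  row 1 [0000001]: F1=1 F2=1 -> 0
  row 2 [0000010]: F1=1 F2=1 -> 0
  row 3 [0000011]: F1=1 F2=1 -> 0
  row 4 [0000100]: F1=0 F2=1 (differ) -> 1
  (every remaining row is evaluated the same way; all 128 results are listed next)
Full result column, 8 rows per line (p,q,r,s fixed per line; t,u,v runs 000..111 left to right):
  rows 0-7 [p,q,r,s=0000]: 00001111  (ones: 4)
  rows 8-15 [p,q,r,s=0001]: 11111111  (ones: 8)
  rows 16-23 [p,q,r,s=0010]: 00000000  (ones: 0)
  rows 24-31 [p,q,r,s=0011]: 00000000  (ones: 0)
  rows 32-39 [p,q,r,s=0100]: 00000000  (ones: 0)
  rows 40-47 [p,q,r,s=0101]: 11111111  (ones: 8)
  rows 48-55 [p,q,r,s=0110]: 00000000  (ones: 0)
  rows 56-63 [p,q,r,s=0111]: 00000000  (ones: 0)
  rows 64-71 [p,q,r,s=1000]: 00001111  (ones: 4)
  rows 72-79 [p,q,r,s=1001]: 11111111  (ones: 8)
  rows 80-87 [p,q,r,s=1010]: 00000000  (ones: 0)
  rows 88-95 [p,q,r,s=1011]: 00000000  (ones: 0)
  rows 96-103 [p,q,r,s=1100]: 00000000  (ones: 0)
  rows 104-111 [p,q,r,s=1101]: 11111111  (ones: 8)
  rows 112-119 [p,q,r,s=1110]: 00000000  (ones: 0)
  rows 120-127 [p,q,r,s=1111]: 00000000  (ones: 0)
Disagreements = 4+8+0+0+0+8+0+0+4+8+0+0+0+8+0+0 = 40

40


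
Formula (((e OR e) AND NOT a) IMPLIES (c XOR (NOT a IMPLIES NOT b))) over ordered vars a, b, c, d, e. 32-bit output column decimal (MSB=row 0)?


Formula: (((e OR e) AND NOT a) IMPLIES (c XOR (NOT a IMPLIES NOT b))) over a, b, c, d, e (32 rows)
Evaluate each row (bits = a,b,c,d,e, MSB first):
  row 0 [00000]: (((0 OR 0) AND NOT 0) IMPLIES (0 XOR (NOT 0 IMPLIES NOT 0))) -> 1
  row 1 [00001]: (((1 OR 1) AND NOT 0) IMPLIES (0 XOR (NOT 0 IMPLIES NOT 0))) -> 1
  row 2 [00010]: (((0 OR 0) AND NOT 0) IMPLIES (0 XOR (NOT 0 IMPLIES NOT 0))) -> 1
  row 3 [00011]: (((1 OR 1) AND NOT 0) IMPLIES (0 XOR (NOT 0 IMPLIES NOT 0))) -> 1
  row 4 [00100]: (((0 OR 0) AND NOT 0) IMPLIES (1 XOR (NOT 0 IMPLIES NOT 0))) -> 1
  row 5 [00101]: (((1 OR 1) AND NOT 0) IMPLIES (1 XOR (NOT 0 IMPLIES NOT 0))) -> 0
  row 6 [00110]: (((0 OR 0) AND NOT 0) IMPLIES (1 XOR (NOT 0 IMPLIES NOT 0))) -> 1
  row 7 [00111]: (((1 OR 1) AND NOT 0) IMPLIES (1 XOR (NOT 0 IMPLIES NOT 0))) -> 0
  row 8 [01000]: (((0 OR 0) AND NOT 0) IMPLIES (0 XOR (NOT 0 IMPLIES NOT 1))) -> 1
  row 9 [01001]: (((1 OR 1) AND NOT 0) IMPLIES (0 XOR (NOT 0 IMPLIES NOT 1))) -> 0
  row 10 [01010]: (((0 OR 0) AND NOT 0) IMPLIES (0 XOR (NOT 0 IMPLIES NOT 1))) -> 1
  row 11 [01011]: (((1 OR 1) AND NOT 0) IMPLIES (0 XOR (NOT 0 IMPLIES NOT 1))) -> 0
  row 12 [01100]: (((0 OR 0) AND NOT 0) IMPLIES (1 XOR (NOT 0 IMPLIES NOT 1))) -> 1
  row 13 [01101]: (((1 OR 1) AND NOT 0) IMPLIES (1 XOR (NOT 0 IMPLIES NOT 1))) -> 1
  row 14 [01110]: (((0 OR 0) AND NOT 0) IMPLIES (1 XOR (NOT 0 IMPLIES NOT 1))) -> 1
  row 15 [01111]: (((1 OR 1) AND NOT 0) IMPLIES (1 XOR (NOT 0 IMPLIES NOT 1))) -> 1
  row 16 [10000]: (((0 OR 0) AND NOT 1) IMPLIES (0 XOR (NOT 1 IMPLIES NOT 0))) -> 1
  row 17 [10001]: (((1 OR 1) AND NOT 1) IMPLIES (0 XOR (NOT 1 IMPLIES NOT 0))) -> 1
  row 18 [10010]: (((0 OR 0) AND NOT 1) IMPLIES (0 XOR (NOT 1 IMPLIES NOT 0))) -> 1
  row 19 [10011]: (((1 OR 1) AND NOT 1) IMPLIES (0 XOR (NOT 1 IMPLIES NOT 0))) -> 1
  row 20 [10100]: (((0 OR 0) AND NOT 1) IMPLIES (1 XOR (NOT 1 IMPLIES NOT 0))) -> 1
  row 21 [10101]: (((1 OR 1) AND NOT 1) IMPLIES (1 XOR (NOT 1 IMPLIES NOT 0))) -> 1
  row 22 [10110]: (((0 OR 0) AND NOT 1) IMPLIES (1 XOR (NOT 1 IMPLIES NOT 0))) -> 1
  row 23 [10111]: (((1 OR 1) AND NOT 1) IMPLIES (1 XOR (NOT 1 IMPLIES NOT 0))) -> 1
  row 24 [11000]: (((0 OR 0) AND NOT 1) IMPLIES (0 XOR (NOT 1 IMPLIES NOT 1))) -> 1
  row 25 [11001]: (((1 OR 1) AND NOT 1) IMPLIES (0 XOR (NOT 1 IMPLIES NOT 1))) -> 1
  row 26 [11010]: (((0 OR 0) AND NOT 1) IMPLIES (0 XOR (NOT 1 IMPLIES NOT 1))) -> 1
  row 27 [11011]: (((1 OR 1) AND NOT 1) IMPLIES (0 XOR (NOT 1 IMPLIES NOT 1))) -> 1
  row 28 [11100]: (((0 OR 0) AND NOT 1) IMPLIES (1 XOR (NOT 1 IMPLIES NOT 1))) -> 1
  row 29 [11101]: (((1 OR 1) AND NOT 1) IMPLIES (1 XOR (NOT 1 IMPLIES NOT 1))) -> 1
  row 30 [11110]: (((0 OR 0) AND NOT 1) IMPLIES (1 XOR (NOT 1 IMPLIES NOT 1))) -> 1
  row 31 [11111]: (((1 OR 1) AND NOT 1) IMPLIES (1 XOR (NOT 1 IMPLIES NOT 1))) -> 1
Full result column, 4 rows per line (a,b,c fixed per line; d,e runs 00..11 left to right):
  rows 0-3 [a,b,c=000]: 1111  = hex F
  rows 4-7 [a,b,c=001]: 1010  = hex A
  rows 8-11 [a,b,c=010]: 1010  = hex A
  rows 12-15 [a,b,c=011]: 1111  = hex F
  rows 16-19 [a,b,c=100]: 1111  = hex F
  rows 20-23 [a,b,c=101]: 1111  = hex F
  rows 24-27 [a,b,c=110]: 1111  = hex F
  rows 28-31 [a,b,c=111]: 1111  = hex F
Output column (row 0 .. row 31) = 11111010101011111111111111111111
Output column grouped in 4s = 1111 1010 1010 1111 1111 1111 1111 1111 = 0xFAAFFFFF
Convert to decimal digit by digit (value = value*16 + digit):
  F -> 15
  15*16 + 10 (A) = 250
  250*16 + 10 (A) = 4010
  4010*16 + 15 (F) = 64175
  64175*16 + 15 (F) = 1026815
  1026815*16 + 15 (F) = 16429055
  16429055*16 + 15 (F) = 262864895
  262864895*16 + 15 (F) = 4205838335
Decimal = 4205838335

4205838335


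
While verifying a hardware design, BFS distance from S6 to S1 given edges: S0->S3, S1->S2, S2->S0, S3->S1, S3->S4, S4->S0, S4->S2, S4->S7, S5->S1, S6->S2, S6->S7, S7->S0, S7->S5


BFS layer-by-layer from S6:
  dist 0: {S6}
  dist 1: {S2, S7}
  dist 2: {S0, S5}
  dist 3: {S1, S3}
  -> S1 reached at distance 3
Shortest path length = 3

3


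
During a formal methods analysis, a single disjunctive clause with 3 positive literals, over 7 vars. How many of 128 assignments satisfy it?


Step 1: Total=2^7=128
Step 2: Unsat when all 3 false: 2^4=16
Step 3: Sat=128-16=112

112


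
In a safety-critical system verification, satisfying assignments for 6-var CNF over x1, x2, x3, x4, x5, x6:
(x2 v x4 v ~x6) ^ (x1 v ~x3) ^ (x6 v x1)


CNF with 3 clauses over 6 vars (64 assignments).
An assignment satisfies CNF iff every clause has >=1 true literal.
Check each row (bits = x1,x2,x3,x4,x5,x6; clause T/F shown):
  row 0 [000000]: clauses=TTF -> 0
  row 1 [000001]: clauses=FTT -> 0
  row 2 [000010]: clauses=TTF -> 0
  row 3 [000011]: clauses=FTT -> 0
  row 4 [000100]: clauses=TTF -> 0
  (every remaining row is evaluated the same way; all 64 results are listed next)
Full result column, 8 rows per line (x1,x2,x3 fixed per line; x4,x5,x6 runs 000..111 left to right):
  rows 0-7 [x1,x2,x3=000]: 00000101  (ones: 2)
  rows 8-15 [x1,x2,x3=001]: 00000000  (ones: 0)
  rows 16-23 [x1,x2,x3=010]: 01010101  (ones: 4)
  rows 24-31 [x1,x2,x3=011]: 00000000  (ones: 0)
  rows 32-39 [x1,x2,x3=100]: 10101111  (ones: 6)
  rows 40-47 [x1,x2,x3=101]: 10101111  (ones: 6)
  rows 48-55 [x1,x2,x3=110]: 11111111  (ones: 8)
  rows 56-63 [x1,x2,x3=111]: 11111111  (ones: 8)
Satisfying assignments = 2+0+4+0+6+6+8+8 = 34

34


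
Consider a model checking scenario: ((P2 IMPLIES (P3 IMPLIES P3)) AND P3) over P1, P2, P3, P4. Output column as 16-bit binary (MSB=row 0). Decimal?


Formula: ((P2 IMPLIES (P3 IMPLIES P3)) AND P3) over P1, P2, P3, P4 (16 rows)
Evaluate each row (bits = P1,P2,P3,P4, MSB first):
  row 0 [0000]: ((0 IMPLIES (0 IMPLIES 0)) AND 0) -> 0
  row 1 [0001]: ((0 IMPLIES (0 IMPLIES 0)) AND 0) -> 0
  row 2 [0010]: ((0 IMPLIES (1 IMPLIES 1)) AND 1) -> 1
  row 3 [0011]: ((0 IMPLIES (1 IMPLIES 1)) AND 1) -> 1
  row 4 [0100]: ((1 IMPLIES (0 IMPLIES 0)) AND 0) -> 0
  row 5 [0101]: ((1 IMPLIES (0 IMPLIES 0)) AND 0) -> 0
  row 6 [0110]: ((1 IMPLIES (1 IMPLIES 1)) AND 1) -> 1
  row 7 [0111]: ((1 IMPLIES (1 IMPLIES 1)) AND 1) -> 1
  row 8 [1000]: ((0 IMPLIES (0 IMPLIES 0)) AND 0) -> 0
  row 9 [1001]: ((0 IMPLIES (0 IMPLIES 0)) AND 0) -> 0
  row 10 [1010]: ((0 IMPLIES (1 IMPLIES 1)) AND 1) -> 1
  row 11 [1011]: ((0 IMPLIES (1 IMPLIES 1)) AND 1) -> 1
  row 12 [1100]: ((1 IMPLIES (0 IMPLIES 0)) AND 0) -> 0
  row 13 [1101]: ((1 IMPLIES (0 IMPLIES 0)) AND 0) -> 0
  row 14 [1110]: ((1 IMPLIES (1 IMPLIES 1)) AND 1) -> 1
  row 15 [1111]: ((1 IMPLIES (1 IMPLIES 1)) AND 1) -> 1
Full result column, 4 rows per line (P1,P2 fixed per line; P3,P4 runs 00..11 left to right):
  rows 0-3 [P1,P2=00]: 0011  = hex 3
  rows 4-7 [P1,P2=01]: 0011  = hex 3
  rows 8-11 [P1,P2=10]: 0011  = hex 3
  rows 12-15 [P1,P2=11]: 0011  = hex 3
Output column (row 0 .. row 15) = 0011001100110011
Output column grouped in 4s = 0011 0011 0011 0011 = 0x3333
Convert to decimal digit by digit (value = value*16 + digit):
  3 -> 3
  3*16 + 3 = 51
  51*16 + 3 = 819
  819*16 + 3 = 13107
Decimal = 13107

13107


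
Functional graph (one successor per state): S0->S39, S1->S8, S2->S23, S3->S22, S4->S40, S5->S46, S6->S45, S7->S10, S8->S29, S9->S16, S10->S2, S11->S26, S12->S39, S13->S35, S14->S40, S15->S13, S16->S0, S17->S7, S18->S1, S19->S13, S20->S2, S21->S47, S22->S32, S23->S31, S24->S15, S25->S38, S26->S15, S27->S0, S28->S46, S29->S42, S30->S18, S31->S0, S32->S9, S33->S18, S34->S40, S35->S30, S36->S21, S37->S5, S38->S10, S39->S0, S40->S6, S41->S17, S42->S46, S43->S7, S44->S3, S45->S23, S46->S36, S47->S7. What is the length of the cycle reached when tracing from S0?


Trace from S0 until a state repeats:
  S0 -> S39 -> S0
S0 first seen at step 0, revisited at step 2.
Cycle length = 2 - 0 = 2

2


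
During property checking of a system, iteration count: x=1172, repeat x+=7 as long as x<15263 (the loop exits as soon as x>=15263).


Step 1: x goes from 1172 toward 15263 by 7; the body runs while x<15263, so iterations = ceil((bound-start)/step)
Step 2: Distance=14091
Step 3: ceil(14091/7)=2013

2013


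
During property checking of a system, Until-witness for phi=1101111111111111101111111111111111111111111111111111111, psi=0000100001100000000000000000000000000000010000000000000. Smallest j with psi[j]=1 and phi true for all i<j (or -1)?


(phi U psi) at 0: need smallest j with psi[j]=1 and phi[i]=1 for all i in [0,j).
Scan from step 0:
  step 0: phi=1, psi=0 -> continue
  step 1: phi=1, psi=0 -> continue
  step 2: phi=0 -> phi-prefix broken from here
  step 4: psi=1 but phi already failed -> not a witness
  step 9: psi=1 but phi already failed -> not a witness
  step 10: psi=1 but phi already failed -> not a witness
  step 41: psi=1 but phi already failed -> not a witness
  end of trace: no witness -> -1
Witness step = -1

-1


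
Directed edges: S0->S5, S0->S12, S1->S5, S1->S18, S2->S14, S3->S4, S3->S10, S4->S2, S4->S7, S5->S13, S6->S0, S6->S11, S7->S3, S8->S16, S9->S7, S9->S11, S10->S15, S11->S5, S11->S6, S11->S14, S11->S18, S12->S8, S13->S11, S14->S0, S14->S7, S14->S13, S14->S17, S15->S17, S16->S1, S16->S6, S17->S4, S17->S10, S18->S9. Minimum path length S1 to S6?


BFS layer-by-layer from S1:
  dist 0: {S1}
  dist 1: {S5, S18}
  dist 2: {S9, S13}
  dist 3: {S7, S11}
  dist 4: {S3, S6, S14}
  -> S6 reached at distance 4
Shortest path length = 4

4


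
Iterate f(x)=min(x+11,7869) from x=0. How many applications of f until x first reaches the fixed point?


Step 1: x=0, cap=7869, increment=11
Step 2: x grows by 11 each step until capped at 7869; fixed point is x=7869
Step 3: iterations = ceil(7869/11) = 716

716


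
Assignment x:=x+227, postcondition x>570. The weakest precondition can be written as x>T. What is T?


Formula: wp(x:=E, P) = P[E/x] (substitute E for x in postcondition)
Step 1: Postcondition: x>570
Step 2: Substitute x+227 for x: x+227>570
Step 3: Solve for x: x > 570-227 = 343

343


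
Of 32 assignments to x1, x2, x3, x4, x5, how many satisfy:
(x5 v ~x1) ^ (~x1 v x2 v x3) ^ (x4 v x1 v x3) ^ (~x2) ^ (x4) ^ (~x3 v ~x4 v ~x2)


CNF with 6 clauses over 5 vars (32 assignments).
An assignment satisfies CNF iff every clause has >=1 true literal.
Check each row (bits = x1,x2,x3,x4,x5; clause T/F shown):
  row 0 [00000]: clauses=TTFTFT -> 0
  row 1 [00001]: clauses=TTFTFT -> 0
  row 2 [00010]: clauses=TTTTTT -> 1
  row 3 [00011]: clauses=TTTTTT -> 1
  row 4 [00100]: clauses=TTTTFT -> 0
  row 5 [00101]: clauses=TTTTFT -> 0
  row 6 [00110]: clauses=TTTTTT -> 1
  row 7 [00111]: clauses=TTTTTT -> 1
  row 8 [01000]: clauses=TTFFFT -> 0
  row 9 [01001]: clauses=TTFFFT -> 0
  row 10 [01010]: clauses=TTTFTT -> 0
  row 11 [01011]: clauses=TTTFTT -> 0
  row 12 [01100]: clauses=TTTFFT -> 0
  row 13 [01101]: clauses=TTTFFT -> 0
  row 14 [01110]: clauses=TTTFTF -> 0
  row 15 [01111]: clauses=TTTFTF -> 0
  row 16 [10000]: clauses=FFTTFT -> 0
  row 17 [10001]: clauses=TFTTFT -> 0
  row 18 [10010]: clauses=FFTTTT -> 0
  row 19 [10011]: clauses=TFTTTT -> 0
  row 20 [10100]: clauses=FTTTFT -> 0
  row 21 [10101]: clauses=TTTTFT -> 0
  row 22 [10110]: clauses=FTTTTT -> 0
  row 23 [10111]: clauses=TTTTTT -> 1
  row 24 [11000]: clauses=FTTFFT -> 0
  row 25 [11001]: clauses=TTTFFT -> 0
  row 26 [11010]: clauses=FTTFTT -> 0
  row 27 [11011]: clauses=TTTFTT -> 0
  row 28 [11100]: clauses=FTTFFT -> 0
  row 29 [11101]: clauses=TTTFFT -> 0
  row 30 [11110]: clauses=FTTFTF -> 0
  row 31 [11111]: clauses=TTTFTF -> 0
Full result column, 8 rows per line (x1,x2 fixed per line; x3,x4,x5 runs 000..111 left to right):
  rows 0-7 [x1,x2=00]: 00110011  (ones: 4)
  rows 8-15 [x1,x2=01]: 00000000  (ones: 0)
  rows 16-23 [x1,x2=10]: 00000001  (ones: 1)
  rows 24-31 [x1,x2=11]: 00000000  (ones: 0)
Satisfying assignments = 4+0+1+0 = 5

5


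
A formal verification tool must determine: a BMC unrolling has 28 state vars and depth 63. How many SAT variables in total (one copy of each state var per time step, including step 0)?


BMC unrolls to depth k, creating one copy of each state var for steps 0..k.
Step count = 63 + 1 = 64 (steps 0 through 63)
Vars per step = 28
Total = 28 * 64 = 1792

1792


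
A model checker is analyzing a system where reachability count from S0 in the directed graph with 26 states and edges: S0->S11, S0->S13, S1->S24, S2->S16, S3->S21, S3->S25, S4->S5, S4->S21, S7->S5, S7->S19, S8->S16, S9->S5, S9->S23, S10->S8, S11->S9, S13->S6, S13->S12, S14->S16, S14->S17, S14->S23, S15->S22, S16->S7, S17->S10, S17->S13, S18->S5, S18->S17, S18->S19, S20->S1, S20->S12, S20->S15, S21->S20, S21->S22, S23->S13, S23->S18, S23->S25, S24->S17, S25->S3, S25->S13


BFS from S0:
  layer 0: {S0}
  layer 1: {S11, S13}
  layer 2: {S6, S9, S12}
  layer 3: {S5, S23}
  layer 4: {S18, S25}
  layer 5: {S3, S17, S19}
  layer 6: {S10, S21}
  layer 7: {S8, S20, S22}
  layer 8: {S1, S15, S16}
  layer 9: {S7, S24}
Reachable set: {S0, S1, S3, S5, S6, S7, S8, S9, S10, S11, S12, S13, S15, S16, S17, S18, S19, S20, S21, S22, S23, S24, S25}
Count = 23

23


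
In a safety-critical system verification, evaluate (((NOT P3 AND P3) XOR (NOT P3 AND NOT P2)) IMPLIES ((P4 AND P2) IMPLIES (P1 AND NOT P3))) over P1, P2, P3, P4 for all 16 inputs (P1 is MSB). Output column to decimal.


Formula: (((NOT P3 AND P3) XOR (NOT P3 AND NOT P2)) IMPLIES ((P4 AND P2) IMPLIES (P1 AND NOT P3))) over P1, P2, P3, P4 (16 rows)
Evaluate each row (bits = P1,P2,P3,P4, MSB first):
  row 0 [0000]: (((NOT 0 AND 0) XOR (NOT 0 AND NOT 0)) IMPLIES ((0 AND 0) IMPLIES (0 AND NOT 0))) -> 1
  row 1 [0001]: (((NOT 0 AND 0) XOR (NOT 0 AND NOT 0)) IMPLIES ((1 AND 0) IMPLIES (0 AND NOT 0))) -> 1
  row 2 [0010]: (((NOT 1 AND 1) XOR (NOT 1 AND NOT 0)) IMPLIES ((0 AND 0) IMPLIES (0 AND NOT 1))) -> 1
  row 3 [0011]: (((NOT 1 AND 1) XOR (NOT 1 AND NOT 0)) IMPLIES ((1 AND 0) IMPLIES (0 AND NOT 1))) -> 1
  row 4 [0100]: (((NOT 0 AND 0) XOR (NOT 0 AND NOT 1)) IMPLIES ((0 AND 1) IMPLIES (0 AND NOT 0))) -> 1
  row 5 [0101]: (((NOT 0 AND 0) XOR (NOT 0 AND NOT 1)) IMPLIES ((1 AND 1) IMPLIES (0 AND NOT 0))) -> 1
  row 6 [0110]: (((NOT 1 AND 1) XOR (NOT 1 AND NOT 1)) IMPLIES ((0 AND 1) IMPLIES (0 AND NOT 1))) -> 1
  row 7 [0111]: (((NOT 1 AND 1) XOR (NOT 1 AND NOT 1)) IMPLIES ((1 AND 1) IMPLIES (0 AND NOT 1))) -> 1
  row 8 [1000]: (((NOT 0 AND 0) XOR (NOT 0 AND NOT 0)) IMPLIES ((0 AND 0) IMPLIES (1 AND NOT 0))) -> 1
  row 9 [1001]: (((NOT 0 AND 0) XOR (NOT 0 AND NOT 0)) IMPLIES ((1 AND 0) IMPLIES (1 AND NOT 0))) -> 1
  row 10 [1010]: (((NOT 1 AND 1) XOR (NOT 1 AND NOT 0)) IMPLIES ((0 AND 0) IMPLIES (1 AND NOT 1))) -> 1
  row 11 [1011]: (((NOT 1 AND 1) XOR (NOT 1 AND NOT 0)) IMPLIES ((1 AND 0) IMPLIES (1 AND NOT 1))) -> 1
  row 12 [1100]: (((NOT 0 AND 0) XOR (NOT 0 AND NOT 1)) IMPLIES ((0 AND 1) IMPLIES (1 AND NOT 0))) -> 1
  row 13 [1101]: (((NOT 0 AND 0) XOR (NOT 0 AND NOT 1)) IMPLIES ((1 AND 1) IMPLIES (1 AND NOT 0))) -> 1
  row 14 [1110]: (((NOT 1 AND 1) XOR (NOT 1 AND NOT 1)) IMPLIES ((0 AND 1) IMPLIES (1 AND NOT 1))) -> 1
  row 15 [1111]: (((NOT 1 AND 1) XOR (NOT 1 AND NOT 1)) IMPLIES ((1 AND 1) IMPLIES (1 AND NOT 1))) -> 1
Full result column, 4 rows per line (P1,P2 fixed per line; P3,P4 runs 00..11 left to right):
  rows 0-3 [P1,P2=00]: 1111  = hex F
  rows 4-7 [P1,P2=01]: 1111  = hex F
  rows 8-11 [P1,P2=10]: 1111  = hex F
  rows 12-15 [P1,P2=11]: 1111  = hex F
Output column (row 0 .. row 15) = 1111111111111111
Output column grouped in 4s = 1111 1111 1111 1111 = 0xFFFF
Convert to decimal digit by digit (value = value*16 + digit):
  F -> 15
  15*16 + 15 (F) = 255
  255*16 + 15 (F) = 4095
  4095*16 + 15 (F) = 65535
Decimal = 65535

65535


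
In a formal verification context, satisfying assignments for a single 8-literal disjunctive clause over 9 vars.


Step 1: Total=2^9=512
Step 2: Unsat when all 8 false: 2^1=2
Step 3: Sat=512-2=510

510


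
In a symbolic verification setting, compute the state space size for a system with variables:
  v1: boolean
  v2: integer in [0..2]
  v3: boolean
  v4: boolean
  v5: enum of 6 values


State space = product of domain sizes of all variables.
Domain sizes:
  v1 (boolean): 2
  v2 (integer in [0..2]): 3
  v3 (boolean): 2
  v4 (boolean): 2
  v5 (enum of 6 values): 6
Product = 2 * 3 * 2 * 2 * 6 = 144

144


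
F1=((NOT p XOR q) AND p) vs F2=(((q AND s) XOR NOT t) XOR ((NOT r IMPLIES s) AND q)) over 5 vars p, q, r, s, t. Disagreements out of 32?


F1 = ((NOT p XOR q) AND p)
F2 = (((q AND s) XOR NOT t) XOR ((NOT r IMPLIES s) AND q))
Evaluate both on each of 32 rows (bits = p,q,r,s,t):
  row 0 [00000]: F1=0 F2=1 (differ) -> 1
  row 1 [00001]: F1=0 F2=0 -> 0
  row 2 [00010]: F1=0 F2=1 (differ) -> 1
  row 3 [00011]: F1=0 F2=0 -> 0
  row 4 [00100]: F1=0 F2=1 (differ) -> 1
  row 5 [00101]: F1=0 F2=0 -> 0
  row 6 [00110]: F1=0 F2=1 (differ) -> 1
  row 7 [00111]: F1=0 F2=0 -> 0
  row 8 [01000]: F1=0 F2=1 (differ) -> 1
  row 9 [01001]: F1=0 F2=0 -> 0
  row 10 [01010]: F1=0 F2=1 (differ) -> 1
  row 11 [01011]: F1=0 F2=0 -> 0
  row 12 [01100]: F1=0 F2=0 -> 0
  row 13 [01101]: F1=0 F2=1 (differ) -> 1
  row 14 [01110]: F1=0 F2=1 (differ) -> 1
  row 15 [01111]: F1=0 F2=0 -> 0
  row 16 [10000]: F1=0 F2=1 (differ) -> 1
  row 17 [10001]: F1=0 F2=0 -> 0
  row 18 [10010]: F1=0 F2=1 (differ) -> 1
  row 19 [10011]: F1=0 F2=0 -> 0
  row 20 [10100]: F1=0 F2=1 (differ) -> 1
  row 21 [10101]: F1=0 F2=0 -> 0
  row 22 [10110]: F1=0 F2=1 (differ) -> 1
  row 23 [10111]: F1=0 F2=0 -> 0
  row 24 [11000]: F1=1 F2=1 -> 0
  row 25 [11001]: F1=1 F2=0 (differ) -> 1
  row 26 [11010]: F1=1 F2=1 -> 0
  row 27 [11011]: F1=1 F2=0 (differ) -> 1
  row 28 [11100]: F1=1 F2=0 (differ) -> 1
  row 29 [11101]: F1=1 F2=1 -> 0
  row 30 [11110]: F1=1 F2=1 -> 0
  row 31 [11111]: F1=1 F2=0 (differ) -> 1
Full result column, 8 rows per line (p,q fixed per line; r,s,t runs 000..111 left to right):
  rows 0-7 [p,q=00]: 10101010  (ones: 4)
  rows 8-15 [p,q=01]: 10100110  (ones: 4)
  rows 16-23 [p,q=10]: 10101010  (ones: 4)
  rows 24-31 [p,q=11]: 01011001  (ones: 4)
Disagreements = 4+4+4+4 = 16

16


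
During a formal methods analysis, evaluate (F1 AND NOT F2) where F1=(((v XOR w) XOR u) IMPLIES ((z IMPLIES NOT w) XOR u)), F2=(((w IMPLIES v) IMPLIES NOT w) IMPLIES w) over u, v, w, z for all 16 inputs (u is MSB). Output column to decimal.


F1 = (((v XOR w) XOR u) IMPLIES ((z IMPLIES NOT w) XOR u))
F2 = (((w IMPLIES v) IMPLIES NOT w) IMPLIES w)
Counterexample to F1=>F2 is where F1=1 and F2=0.
Evaluate each row (bits = u,v,w,z, MSB first):
  row 0 [0000]: F1=1 F2=0 -> F1&~F2 -> 1
  row 1 [0001]: F1=1 F2=0 -> F1&~F2 -> 1
  row 2 [0010]: F1=1 F2=1 -> F1&~F2 -> 0
  row 3 [0011]: F1=0 F2=1 -> F1&~F2 -> 0
  row 4 [0100]: F1=1 F2=0 -> F1&~F2 -> 1
  row 5 [0101]: F1=1 F2=0 -> F1&~F2 -> 1
  row 6 [0110]: F1=1 F2=1 -> F1&~F2 -> 0
  row 7 [0111]: F1=1 F2=1 -> F1&~F2 -> 0
  row 8 [1000]: F1=0 F2=0 -> F1&~F2 -> 0
  row 9 [1001]: F1=0 F2=0 -> F1&~F2 -> 0
  row 10 [1010]: F1=1 F2=1 -> F1&~F2 -> 0
  row 11 [1011]: F1=1 F2=1 -> F1&~F2 -> 0
  row 12 [1100]: F1=1 F2=0 -> F1&~F2 -> 1
  row 13 [1101]: F1=1 F2=0 -> F1&~F2 -> 1
  row 14 [1110]: F1=0 F2=1 -> F1&~F2 -> 0
  row 15 [1111]: F1=1 F2=1 -> F1&~F2 -> 0
Full result column, 4 rows per line (u,v fixed per line; w,z runs 00..11 left to right):
  rows 0-3 [u,v=00]: 1100  = hex C
  rows 4-7 [u,v=01]: 1100  = hex C
  rows 8-11 [u,v=10]: 0000  = hex 0
  rows 12-15 [u,v=11]: 1100  = hex C
Counterexample vector (row 0 .. row 15) = 1100110000001100
Output column grouped in 4s = 1100 1100 0000 1100 = 0xCC0C
Convert to decimal digit by digit (value = value*16 + digit):
  C -> 12
  12*16 + 12 (C) = 204
  204*16 + 0 = 3264
  3264*16 + 12 (C) = 52236
Decimal = 52236

52236


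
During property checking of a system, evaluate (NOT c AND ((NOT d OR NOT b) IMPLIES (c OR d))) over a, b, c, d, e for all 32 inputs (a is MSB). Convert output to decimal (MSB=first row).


Formula: (NOT c AND ((NOT d OR NOT b) IMPLIES (c OR d))) over a, b, c, d, e (32 rows)
Evaluate each row (bits = a,b,c,d,e, MSB first):
  row 0 [00000]: (NOT 0 AND ((NOT 0 OR NOT 0) IMPLIES (0 OR 0))) -> 0
  row 1 [00001]: (NOT 0 AND ((NOT 0 OR NOT 0) IMPLIES (0 OR 0))) -> 0
  row 2 [00010]: (NOT 0 AND ((NOT 1 OR NOT 0) IMPLIES (0 OR 1))) -> 1
  row 3 [00011]: (NOT 0 AND ((NOT 1 OR NOT 0) IMPLIES (0 OR 1))) -> 1
  row 4 [00100]: (NOT 1 AND ((NOT 0 OR NOT 0) IMPLIES (1 OR 0))) -> 0
  row 5 [00101]: (NOT 1 AND ((NOT 0 OR NOT 0) IMPLIES (1 OR 0))) -> 0
  row 6 [00110]: (NOT 1 AND ((NOT 1 OR NOT 0) IMPLIES (1 OR 1))) -> 0
  row 7 [00111]: (NOT 1 AND ((NOT 1 OR NOT 0) IMPLIES (1 OR 1))) -> 0
  row 8 [01000]: (NOT 0 AND ((NOT 0 OR NOT 1) IMPLIES (0 OR 0))) -> 0
  row 9 [01001]: (NOT 0 AND ((NOT 0 OR NOT 1) IMPLIES (0 OR 0))) -> 0
  row 10 [01010]: (NOT 0 AND ((NOT 1 OR NOT 1) IMPLIES (0 OR 1))) -> 1
  row 11 [01011]: (NOT 0 AND ((NOT 1 OR NOT 1) IMPLIES (0 OR 1))) -> 1
  row 12 [01100]: (NOT 1 AND ((NOT 0 OR NOT 1) IMPLIES (1 OR 0))) -> 0
  row 13 [01101]: (NOT 1 AND ((NOT 0 OR NOT 1) IMPLIES (1 OR 0))) -> 0
  row 14 [01110]: (NOT 1 AND ((NOT 1 OR NOT 1) IMPLIES (1 OR 1))) -> 0
  row 15 [01111]: (NOT 1 AND ((NOT 1 OR NOT 1) IMPLIES (1 OR 1))) -> 0
  row 16 [10000]: (NOT 0 AND ((NOT 0 OR NOT 0) IMPLIES (0 OR 0))) -> 0
  row 17 [10001]: (NOT 0 AND ((NOT 0 OR NOT 0) IMPLIES (0 OR 0))) -> 0
  row 18 [10010]: (NOT 0 AND ((NOT 1 OR NOT 0) IMPLIES (0 OR 1))) -> 1
  row 19 [10011]: (NOT 0 AND ((NOT 1 OR NOT 0) IMPLIES (0 OR 1))) -> 1
  row 20 [10100]: (NOT 1 AND ((NOT 0 OR NOT 0) IMPLIES (1 OR 0))) -> 0
  row 21 [10101]: (NOT 1 AND ((NOT 0 OR NOT 0) IMPLIES (1 OR 0))) -> 0
  row 22 [10110]: (NOT 1 AND ((NOT 1 OR NOT 0) IMPLIES (1 OR 1))) -> 0
  row 23 [10111]: (NOT 1 AND ((NOT 1 OR NOT 0) IMPLIES (1 OR 1))) -> 0
  row 24 [11000]: (NOT 0 AND ((NOT 0 OR NOT 1) IMPLIES (0 OR 0))) -> 0
  row 25 [11001]: (NOT 0 AND ((NOT 0 OR NOT 1) IMPLIES (0 OR 0))) -> 0
  row 26 [11010]: (NOT 0 AND ((NOT 1 OR NOT 1) IMPLIES (0 OR 1))) -> 1
  row 27 [11011]: (NOT 0 AND ((NOT 1 OR NOT 1) IMPLIES (0 OR 1))) -> 1
  row 28 [11100]: (NOT 1 AND ((NOT 0 OR NOT 1) IMPLIES (1 OR 0))) -> 0
  row 29 [11101]: (NOT 1 AND ((NOT 0 OR NOT 1) IMPLIES (1 OR 0))) -> 0
  row 30 [11110]: (NOT 1 AND ((NOT 1 OR NOT 1) IMPLIES (1 OR 1))) -> 0
  row 31 [11111]: (NOT 1 AND ((NOT 1 OR NOT 1) IMPLIES (1 OR 1))) -> 0
Full result column, 4 rows per line (a,b,c fixed per line; d,e runs 00..11 left to right):
  rows 0-3 [a,b,c=000]: 0011  = hex 3
  rows 4-7 [a,b,c=001]: 0000  = hex 0
  rows 8-11 [a,b,c=010]: 0011  = hex 3
  rows 12-15 [a,b,c=011]: 0000  = hex 0
  rows 16-19 [a,b,c=100]: 0011  = hex 3
  rows 20-23 [a,b,c=101]: 0000  = hex 0
  rows 24-27 [a,b,c=110]: 0011  = hex 3
  rows 28-31 [a,b,c=111]: 0000  = hex 0
Output column (row 0 .. row 31) = 00110000001100000011000000110000
Output column grouped in 4s = 0011 0000 0011 0000 0011 0000 0011 0000 = 0x30303030
Convert to decimal digit by digit (value = value*16 + digit):
  3 -> 3
  3*16 + 0 = 48
  48*16 + 3 = 771
  771*16 + 0 = 12336
  12336*16 + 3 = 197379
  197379*16 + 0 = 3158064
  3158064*16 + 3 = 50529027
  50529027*16 + 0 = 808464432
Decimal = 808464432

808464432


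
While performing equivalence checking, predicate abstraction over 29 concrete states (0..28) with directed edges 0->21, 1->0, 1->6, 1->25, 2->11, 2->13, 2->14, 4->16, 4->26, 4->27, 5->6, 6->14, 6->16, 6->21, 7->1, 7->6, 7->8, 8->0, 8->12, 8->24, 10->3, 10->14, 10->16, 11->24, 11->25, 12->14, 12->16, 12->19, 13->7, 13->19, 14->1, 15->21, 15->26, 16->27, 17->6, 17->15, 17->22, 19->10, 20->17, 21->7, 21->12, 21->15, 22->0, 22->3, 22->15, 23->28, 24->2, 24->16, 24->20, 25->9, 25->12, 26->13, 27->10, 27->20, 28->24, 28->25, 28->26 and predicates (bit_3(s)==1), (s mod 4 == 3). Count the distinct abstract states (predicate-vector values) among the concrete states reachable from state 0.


BFS from 0:
Concrete reachable: {0, 1, 2, 3, 6, 7, 8, 9, 10, 11, 12, 13, 14, 15, 16, 17, 19, 20, 21, 22, 24, 25, 26, 27}
Abstract via predicates (bit_3(s)==1), (s mod 4 == 3):
  (0,0) <- {0, 1, 2, 6, 16, 17, 20, 21, 22}
  (0,1) <- {3, 7, 19}
  (1,0) <- {8, 9, 10, 12, 13, 14, 24, 25, 26}
  (1,1) <- {11, 15, 27}
Distinct abstract states = 4

4


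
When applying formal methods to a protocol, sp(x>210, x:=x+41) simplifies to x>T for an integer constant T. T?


Formula: sp(P, x:=E) = exists old_x. (x = E[old_x/x]) AND P[old_x/x] (old_x is the value of x before the assignment; eliminate old_x by solving x = E[old_x/x] for old_x)
Step 1: Precondition P: x>210, i.e. old_x > 210
Step 2: Assignment gives x = old_x + 41, so old_x = x - 41
Step 3: Substitute into P: x - 41 > 210
Step 4: Simplify: x > 210+41 = 251

251


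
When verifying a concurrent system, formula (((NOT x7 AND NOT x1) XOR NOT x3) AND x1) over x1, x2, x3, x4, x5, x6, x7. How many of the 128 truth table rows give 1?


Formula: (((NOT x7 AND NOT x1) XOR NOT x3) AND x1) over 7 vars (128 rows)
Evaluate each row (x1, x2, x3, x4, x5, x6, x7 as bits, MSB first):
  row 0 [0000000]: (((NOT 0 AND NOT 0) XOR NOT 0) AND 0) -> 0
  row 1 [0000001]: (((NOT 1 AND NOT 0) XOR NOT 0) AND 0) -> 0
  row 2 [0000010]: (((NOT 0 AND NOT 0) XOR NOT 0) AND 0) -> 0
  row 3 [0000011]: (((NOT 1 AND NOT 0) XOR NOT 0) AND 0) -> 0
  row 4 [0000100]: (((NOT 0 AND NOT 0) XOR NOT 0) AND 0) -> 0
  (every remaining row is evaluated the same way; all 128 results are listed next)
Full result column, 8 rows per line (x1,x2,x3,x4 fixed per line; x5,x6,x7 runs 000..111 left to right):
  rows 0-7 [x1,x2,x3,x4=0000]: 00000000  (ones: 0)
  rows 8-15 [x1,x2,x3,x4=0001]: 00000000  (ones: 0)
  rows 16-23 [x1,x2,x3,x4=0010]: 00000000  (ones: 0)
  rows 24-31 [x1,x2,x3,x4=0011]: 00000000  (ones: 0)
  rows 32-39 [x1,x2,x3,x4=0100]: 00000000  (ones: 0)
  rows 40-47 [x1,x2,x3,x4=0101]: 00000000  (ones: 0)
  rows 48-55 [x1,x2,x3,x4=0110]: 00000000  (ones: 0)
  rows 56-63 [x1,x2,x3,x4=0111]: 00000000  (ones: 0)
  rows 64-71 [x1,x2,x3,x4=1000]: 11111111  (ones: 8)
  rows 72-79 [x1,x2,x3,x4=1001]: 11111111  (ones: 8)
  rows 80-87 [x1,x2,x3,x4=1010]: 00000000  (ones: 0)
  rows 88-95 [x1,x2,x3,x4=1011]: 00000000  (ones: 0)
  rows 96-103 [x1,x2,x3,x4=1100]: 11111111  (ones: 8)
  rows 104-111 [x1,x2,x3,x4=1101]: 11111111  (ones: 8)
  rows 112-119 [x1,x2,x3,x4=1110]: 00000000  (ones: 0)
  rows 120-127 [x1,x2,x3,x4=1111]: 00000000  (ones: 0)
Count of 1-rows = 0+0+0+0+0+0+0+0+8+8+0+0+8+8+0+0 = 32

32


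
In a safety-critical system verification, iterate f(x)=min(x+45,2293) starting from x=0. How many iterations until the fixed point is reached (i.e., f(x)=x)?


Step 1: x=0, cap=2293, increment=45
Step 2: x grows by 45 each step until capped at 2293; fixed point is x=2293
Step 3: iterations = ceil(2293/45) = 51

51


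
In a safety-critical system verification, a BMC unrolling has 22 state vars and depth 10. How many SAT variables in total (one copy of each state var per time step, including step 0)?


BMC unrolls to depth k, creating one copy of each state var for steps 0..k.
Step count = 10 + 1 = 11 (steps 0 through 10)
Vars per step = 22
Total = 22 * 11 = 242

242


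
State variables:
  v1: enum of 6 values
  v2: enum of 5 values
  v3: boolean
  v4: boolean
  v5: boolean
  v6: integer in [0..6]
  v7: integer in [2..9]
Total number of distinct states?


State space = product of domain sizes of all variables.
Domain sizes:
  v1 (enum of 6 values): 6
  v2 (enum of 5 values): 5
  v3 (boolean): 2
  v4 (boolean): 2
  v5 (boolean): 2
  v6 (integer in [0..6]): 7
  v7 (integer in [2..9]): 8
Product = 6 * 5 * 2 * 2 * 2 * 7 * 8 = 13440

13440


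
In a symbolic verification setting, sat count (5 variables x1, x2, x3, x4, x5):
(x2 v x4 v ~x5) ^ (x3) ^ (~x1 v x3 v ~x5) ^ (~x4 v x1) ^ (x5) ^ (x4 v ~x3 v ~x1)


CNF with 6 clauses over 5 vars (32 assignments).
An assignment satisfies CNF iff every clause has >=1 true literal.
Check each row (bits = x1,x2,x3,x4,x5; clause T/F shown):
  row 0 [00000]: clauses=TFTTFT -> 0
  row 1 [00001]: clauses=FFTTTT -> 0
  row 2 [00010]: clauses=TFTFFT -> 0
  row 3 [00011]: clauses=TFTFTT -> 0
  row 4 [00100]: clauses=TTTTFT -> 0
  row 5 [00101]: clauses=FTTTTT -> 0
  row 6 [00110]: clauses=TTTFFT -> 0
  row 7 [00111]: clauses=TTTFTT -> 0
  row 8 [01000]: clauses=TFTTFT -> 0
  row 9 [01001]: clauses=TFTTTT -> 0
  row 10 [01010]: clauses=TFTFFT -> 0
  row 11 [01011]: clauses=TFTFTT -> 0
  row 12 [01100]: clauses=TTTTFT -> 0
  row 13 [01101]: clauses=TTTTTT -> 1
  row 14 [01110]: clauses=TTTFFT -> 0
  row 15 [01111]: clauses=TTTFTT -> 0
  row 16 [10000]: clauses=TFTTFT -> 0
  row 17 [10001]: clauses=FFFTTT -> 0
  row 18 [10010]: clauses=TFTTFT -> 0
  row 19 [10011]: clauses=TFFTTT -> 0
  row 20 [10100]: clauses=TTTTFF -> 0
  row 21 [10101]: clauses=FTTTTF -> 0
  row 22 [10110]: clauses=TTTTFT -> 0
  row 23 [10111]: clauses=TTTTTT -> 1
  row 24 [11000]: clauses=TFTTFT -> 0
  row 25 [11001]: clauses=TFFTTT -> 0
  row 26 [11010]: clauses=TFTTFT -> 0
  row 27 [11011]: clauses=TFFTTT -> 0
  row 28 [11100]: clauses=TTTTFF -> 0
  row 29 [11101]: clauses=TTTTTF -> 0
  row 30 [11110]: clauses=TTTTFT -> 0
  row 31 [11111]: clauses=TTTTTT -> 1
Full result column, 8 rows per line (x1,x2 fixed per line; x3,x4,x5 runs 000..111 left to right):
  rows 0-7 [x1,x2=00]: 00000000  (ones: 0)
  rows 8-15 [x1,x2=01]: 00000100  (ones: 1)
  rows 16-23 [x1,x2=10]: 00000001  (ones: 1)
  rows 24-31 [x1,x2=11]: 00000001  (ones: 1)
Satisfying assignments = 0+1+1+1 = 3

3


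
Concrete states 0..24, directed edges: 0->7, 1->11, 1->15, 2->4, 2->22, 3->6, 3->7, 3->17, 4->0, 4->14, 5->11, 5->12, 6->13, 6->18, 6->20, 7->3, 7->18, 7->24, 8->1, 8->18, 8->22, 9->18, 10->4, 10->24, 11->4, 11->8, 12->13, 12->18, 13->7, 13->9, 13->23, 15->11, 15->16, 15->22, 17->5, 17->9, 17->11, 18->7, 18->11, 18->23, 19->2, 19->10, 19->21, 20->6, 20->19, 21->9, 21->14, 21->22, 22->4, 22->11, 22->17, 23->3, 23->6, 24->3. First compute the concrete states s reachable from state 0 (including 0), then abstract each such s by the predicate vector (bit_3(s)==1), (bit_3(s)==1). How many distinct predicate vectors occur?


BFS from 0:
Concrete reachable: {0, 1, 2, 3, 4, 5, 6, 7, 8, 9, 10, 11, 12, 13, 14, 15, 16, 17, 18, 19, 20, 21, 22, 23, 24}
Abstract via predicates (bit_3(s)==1), (bit_3(s)==1):
  (0,0) <- {0, 1, 2, 3, 4, 5, 6, 7, 16, 17, 18, 19, 20, 21, 22, 23}
  (1,1) <- {8, 9, 10, 11, 12, 13, 14, 15, 24}
Distinct abstract states = 2

2
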